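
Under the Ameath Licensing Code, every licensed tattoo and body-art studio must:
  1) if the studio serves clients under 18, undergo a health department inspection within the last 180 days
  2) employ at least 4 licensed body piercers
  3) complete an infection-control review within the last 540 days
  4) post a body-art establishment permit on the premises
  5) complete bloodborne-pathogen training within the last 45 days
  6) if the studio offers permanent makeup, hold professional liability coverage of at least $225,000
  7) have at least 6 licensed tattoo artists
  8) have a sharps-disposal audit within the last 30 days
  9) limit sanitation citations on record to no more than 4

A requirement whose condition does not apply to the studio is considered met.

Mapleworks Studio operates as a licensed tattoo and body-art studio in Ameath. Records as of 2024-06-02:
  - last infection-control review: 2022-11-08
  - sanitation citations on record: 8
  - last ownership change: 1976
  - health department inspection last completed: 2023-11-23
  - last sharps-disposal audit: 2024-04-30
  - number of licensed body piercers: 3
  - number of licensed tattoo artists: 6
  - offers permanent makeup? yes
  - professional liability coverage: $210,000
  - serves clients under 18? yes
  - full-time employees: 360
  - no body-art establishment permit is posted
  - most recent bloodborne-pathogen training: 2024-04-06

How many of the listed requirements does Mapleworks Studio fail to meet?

8

1. condition 'serves clients under 18' holds; health department inspection 192 days ago vs limit 180 → not met
2. licensed body piercers 3 < 4 → not met
3. infection-control review 572 days ago vs limit 540 → not met
4. body-art establishment permit absent → not met
5. bloodborne-pathogen training 57 days ago vs limit 45 → not met
6. condition 'offers permanent makeup' holds; professional liability coverage $210,000 < $225,000 → not met
7. licensed tattoo artists 6 ≥ 6 → met
8. sharps-disposal audit 33 days ago vs limit 30 → not met
9. sanitation citations on record 8 > 4 → not met
Not met: 8 of 9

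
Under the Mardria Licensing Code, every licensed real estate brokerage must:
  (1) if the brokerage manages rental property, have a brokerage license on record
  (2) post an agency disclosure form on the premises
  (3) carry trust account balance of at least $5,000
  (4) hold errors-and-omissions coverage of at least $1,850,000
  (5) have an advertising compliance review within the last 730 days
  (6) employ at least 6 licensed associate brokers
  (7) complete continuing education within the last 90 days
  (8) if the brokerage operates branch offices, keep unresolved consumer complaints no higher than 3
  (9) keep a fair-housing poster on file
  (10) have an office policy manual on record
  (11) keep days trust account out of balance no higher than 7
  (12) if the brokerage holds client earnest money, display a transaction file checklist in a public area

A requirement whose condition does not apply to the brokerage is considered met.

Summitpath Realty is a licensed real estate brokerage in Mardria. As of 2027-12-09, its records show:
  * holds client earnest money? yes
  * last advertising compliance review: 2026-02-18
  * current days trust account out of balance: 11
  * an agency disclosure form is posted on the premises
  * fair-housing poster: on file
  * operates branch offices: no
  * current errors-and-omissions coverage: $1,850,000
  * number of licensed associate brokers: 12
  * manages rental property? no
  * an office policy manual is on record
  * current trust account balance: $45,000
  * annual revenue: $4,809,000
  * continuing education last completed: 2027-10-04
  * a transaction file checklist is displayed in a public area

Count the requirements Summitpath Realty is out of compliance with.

1

1. condition 'manages rental property' does not hold → requirement n/a → met
2. agency disclosure form present → met
3. trust account balance $45,000 ≥ $5,000 → met
4. errors-and-omissions coverage $1,850,000 ≥ $1,850,000 → met
5. advertising compliance review 659 days ago vs limit 730 → met
6. licensed associate brokers 12 ≥ 6 → met
7. continuing education 66 days ago vs limit 90 → met
8. condition 'operates branch offices' does not hold → requirement n/a → met
9. fair-housing poster present → met
10. office policy manual present → met
11. days trust account out of balance 11 > 7 → not met
12. condition 'holds client earnest money' holds; transaction file checklist present → met
Not met: 1 of 12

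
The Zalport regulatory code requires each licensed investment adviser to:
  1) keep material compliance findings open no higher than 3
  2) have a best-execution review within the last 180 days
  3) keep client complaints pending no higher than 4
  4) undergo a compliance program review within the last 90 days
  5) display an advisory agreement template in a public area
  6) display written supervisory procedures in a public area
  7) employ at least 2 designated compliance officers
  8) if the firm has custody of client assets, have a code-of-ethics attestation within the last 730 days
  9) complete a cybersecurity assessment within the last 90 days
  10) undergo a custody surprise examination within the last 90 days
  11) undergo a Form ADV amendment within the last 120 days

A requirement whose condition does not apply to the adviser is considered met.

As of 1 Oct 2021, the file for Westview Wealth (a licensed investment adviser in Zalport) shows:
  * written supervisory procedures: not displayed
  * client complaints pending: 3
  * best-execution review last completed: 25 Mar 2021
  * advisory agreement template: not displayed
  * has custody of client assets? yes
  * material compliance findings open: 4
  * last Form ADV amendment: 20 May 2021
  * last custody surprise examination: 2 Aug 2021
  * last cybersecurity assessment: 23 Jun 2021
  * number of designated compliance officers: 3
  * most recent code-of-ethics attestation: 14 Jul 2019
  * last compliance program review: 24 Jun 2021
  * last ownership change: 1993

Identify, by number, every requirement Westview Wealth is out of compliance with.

1, 2, 4, 5, 6, 8, 9, 11

1. material compliance findings open 4 > 3 → not met
2. best-execution review 190 days ago vs limit 180 → not met
3. client complaints pending 3 ≤ 4 → met
4. compliance program review 99 days ago vs limit 90 → not met
5. advisory agreement template absent → not met
6. written supervisory procedures absent → not met
7. designated compliance officers 3 ≥ 2 → met
8. condition 'has custody of client assets' holds; code-of-ethics attestation 810 days ago vs limit 730 → not met
9. cybersecurity assessment 100 days ago vs limit 90 → not met
10. custody surprise examination 60 days ago vs limit 90 → met
11. Form ADV amendment 134 days ago vs limit 120 → not met
Not met: 1, 2, 4, 5, 6, 8, 9, 11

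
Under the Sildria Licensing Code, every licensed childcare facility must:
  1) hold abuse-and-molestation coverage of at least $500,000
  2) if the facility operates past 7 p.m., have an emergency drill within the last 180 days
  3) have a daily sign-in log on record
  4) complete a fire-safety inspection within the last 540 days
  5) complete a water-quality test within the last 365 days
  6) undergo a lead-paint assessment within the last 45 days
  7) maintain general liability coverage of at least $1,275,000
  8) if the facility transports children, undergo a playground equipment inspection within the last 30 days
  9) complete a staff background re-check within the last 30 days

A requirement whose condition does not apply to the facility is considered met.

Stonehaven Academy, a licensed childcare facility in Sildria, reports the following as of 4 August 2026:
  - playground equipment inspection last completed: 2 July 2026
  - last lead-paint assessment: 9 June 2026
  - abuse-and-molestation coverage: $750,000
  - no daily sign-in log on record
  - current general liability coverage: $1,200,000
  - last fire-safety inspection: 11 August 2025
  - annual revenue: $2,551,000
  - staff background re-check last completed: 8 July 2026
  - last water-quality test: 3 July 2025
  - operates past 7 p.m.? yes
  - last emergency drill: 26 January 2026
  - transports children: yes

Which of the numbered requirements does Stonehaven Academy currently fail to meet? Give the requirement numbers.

1. abuse-and-molestation coverage $750,000 ≥ $500,000 → met
2. condition 'operates past 7 p.m.' holds; emergency drill 190 days ago vs limit 180 → not met
3. daily sign-in log absent → not met
4. fire-safety inspection 358 days ago vs limit 540 → met
5. water-quality test 397 days ago vs limit 365 → not met
6. lead-paint assessment 56 days ago vs limit 45 → not met
7. general liability coverage $1,200,000 < $1,275,000 → not met
8. condition 'transports children' holds; playground equipment inspection 33 days ago vs limit 30 → not met
9. staff background re-check 27 days ago vs limit 30 → met
Not met: 2, 3, 5, 6, 7, 8

2, 3, 5, 6, 7, 8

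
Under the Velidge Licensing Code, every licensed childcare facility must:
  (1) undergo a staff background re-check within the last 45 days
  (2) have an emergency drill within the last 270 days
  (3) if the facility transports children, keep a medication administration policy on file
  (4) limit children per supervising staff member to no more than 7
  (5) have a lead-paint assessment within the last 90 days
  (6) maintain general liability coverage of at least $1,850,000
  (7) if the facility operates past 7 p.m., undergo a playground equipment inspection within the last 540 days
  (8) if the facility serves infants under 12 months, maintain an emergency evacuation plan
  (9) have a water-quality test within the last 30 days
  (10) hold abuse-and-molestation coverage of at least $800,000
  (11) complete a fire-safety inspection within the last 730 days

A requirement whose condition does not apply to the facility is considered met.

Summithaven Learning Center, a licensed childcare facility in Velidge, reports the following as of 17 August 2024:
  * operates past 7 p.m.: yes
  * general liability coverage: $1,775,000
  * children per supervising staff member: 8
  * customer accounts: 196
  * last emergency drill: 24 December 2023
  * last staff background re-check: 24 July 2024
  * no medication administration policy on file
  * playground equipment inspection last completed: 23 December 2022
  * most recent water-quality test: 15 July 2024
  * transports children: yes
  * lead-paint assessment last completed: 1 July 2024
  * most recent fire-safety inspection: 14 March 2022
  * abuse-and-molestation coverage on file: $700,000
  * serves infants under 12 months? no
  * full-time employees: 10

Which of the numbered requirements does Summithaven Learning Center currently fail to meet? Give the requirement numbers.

1. staff background re-check 24 days ago vs limit 45 → met
2. emergency drill 237 days ago vs limit 270 → met
3. condition 'transports children' holds; medication administration policy absent → not met
4. children per supervising staff member 8 > 7 → not met
5. lead-paint assessment 47 days ago vs limit 90 → met
6. general liability coverage $1,775,000 < $1,850,000 → not met
7. condition 'operates past 7 p.m.' holds; playground equipment inspection 603 days ago vs limit 540 → not met
8. condition 'serves infants under 12 months' does not hold → requirement n/a → met
9. water-quality test 33 days ago vs limit 30 → not met
10. abuse-and-molestation coverage $700,000 < $800,000 → not met
11. fire-safety inspection 887 days ago vs limit 730 → not met
Not met: 3, 4, 6, 7, 9, 10, 11

3, 4, 6, 7, 9, 10, 11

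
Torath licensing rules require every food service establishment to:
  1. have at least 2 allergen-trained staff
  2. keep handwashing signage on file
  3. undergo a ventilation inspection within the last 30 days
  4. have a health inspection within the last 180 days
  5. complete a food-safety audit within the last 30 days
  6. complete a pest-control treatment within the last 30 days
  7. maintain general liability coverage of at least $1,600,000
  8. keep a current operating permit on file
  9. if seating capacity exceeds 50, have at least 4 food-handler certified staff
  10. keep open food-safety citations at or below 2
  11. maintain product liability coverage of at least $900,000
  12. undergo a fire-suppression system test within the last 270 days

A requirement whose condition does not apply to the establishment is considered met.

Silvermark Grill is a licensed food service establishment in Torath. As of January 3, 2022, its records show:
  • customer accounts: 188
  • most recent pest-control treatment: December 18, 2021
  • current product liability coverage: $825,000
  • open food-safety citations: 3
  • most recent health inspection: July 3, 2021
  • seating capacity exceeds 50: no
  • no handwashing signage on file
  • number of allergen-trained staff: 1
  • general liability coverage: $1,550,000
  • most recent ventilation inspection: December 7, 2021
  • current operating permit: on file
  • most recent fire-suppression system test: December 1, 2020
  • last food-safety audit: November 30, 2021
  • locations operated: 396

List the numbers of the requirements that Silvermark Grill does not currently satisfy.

1, 2, 4, 5, 7, 10, 11, 12

1. allergen-trained staff 1 < 2 → not met
2. handwashing signage absent → not met
3. ventilation inspection 27 days ago vs limit 30 → met
4. health inspection 184 days ago vs limit 180 → not met
5. food-safety audit 34 days ago vs limit 30 → not met
6. pest-control treatment 16 days ago vs limit 30 → met
7. general liability coverage $1,550,000 < $1,600,000 → not met
8. current operating permit present → met
9. condition 'seating capacity exceeds 50' does not hold → requirement n/a → met
10. open food-safety citations 3 > 2 → not met
11. product liability coverage $825,000 < $900,000 → not met
12. fire-suppression system test 398 days ago vs limit 270 → not met
Not met: 1, 2, 4, 5, 7, 10, 11, 12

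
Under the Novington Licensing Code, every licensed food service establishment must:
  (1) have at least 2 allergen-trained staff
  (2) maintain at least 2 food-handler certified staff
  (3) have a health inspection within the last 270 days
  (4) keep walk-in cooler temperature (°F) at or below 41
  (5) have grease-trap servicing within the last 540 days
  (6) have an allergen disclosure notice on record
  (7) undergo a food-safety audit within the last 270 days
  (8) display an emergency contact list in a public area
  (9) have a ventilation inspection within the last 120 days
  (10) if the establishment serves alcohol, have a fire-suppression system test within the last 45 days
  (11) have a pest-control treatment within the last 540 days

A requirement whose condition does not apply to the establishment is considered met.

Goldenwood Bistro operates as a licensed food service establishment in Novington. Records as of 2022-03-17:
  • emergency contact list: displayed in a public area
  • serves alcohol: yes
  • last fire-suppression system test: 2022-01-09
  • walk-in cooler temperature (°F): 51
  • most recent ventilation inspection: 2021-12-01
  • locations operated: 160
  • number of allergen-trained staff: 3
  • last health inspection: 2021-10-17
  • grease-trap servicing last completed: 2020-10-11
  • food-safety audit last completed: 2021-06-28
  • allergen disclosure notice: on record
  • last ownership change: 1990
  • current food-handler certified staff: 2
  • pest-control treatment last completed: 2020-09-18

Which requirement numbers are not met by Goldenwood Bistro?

4, 10, 11

1. allergen-trained staff 3 ≥ 2 → met
2. food-handler certified staff 2 ≥ 2 → met
3. health inspection 151 days ago vs limit 270 → met
4. walk-in cooler temperature (°F) 51 > 41 → not met
5. grease-trap servicing 522 days ago vs limit 540 → met
6. allergen disclosure notice present → met
7. food-safety audit 262 days ago vs limit 270 → met
8. emergency contact list present → met
9. ventilation inspection 106 days ago vs limit 120 → met
10. condition 'serves alcohol' holds; fire-suppression system test 67 days ago vs limit 45 → not met
11. pest-control treatment 545 days ago vs limit 540 → not met
Not met: 4, 10, 11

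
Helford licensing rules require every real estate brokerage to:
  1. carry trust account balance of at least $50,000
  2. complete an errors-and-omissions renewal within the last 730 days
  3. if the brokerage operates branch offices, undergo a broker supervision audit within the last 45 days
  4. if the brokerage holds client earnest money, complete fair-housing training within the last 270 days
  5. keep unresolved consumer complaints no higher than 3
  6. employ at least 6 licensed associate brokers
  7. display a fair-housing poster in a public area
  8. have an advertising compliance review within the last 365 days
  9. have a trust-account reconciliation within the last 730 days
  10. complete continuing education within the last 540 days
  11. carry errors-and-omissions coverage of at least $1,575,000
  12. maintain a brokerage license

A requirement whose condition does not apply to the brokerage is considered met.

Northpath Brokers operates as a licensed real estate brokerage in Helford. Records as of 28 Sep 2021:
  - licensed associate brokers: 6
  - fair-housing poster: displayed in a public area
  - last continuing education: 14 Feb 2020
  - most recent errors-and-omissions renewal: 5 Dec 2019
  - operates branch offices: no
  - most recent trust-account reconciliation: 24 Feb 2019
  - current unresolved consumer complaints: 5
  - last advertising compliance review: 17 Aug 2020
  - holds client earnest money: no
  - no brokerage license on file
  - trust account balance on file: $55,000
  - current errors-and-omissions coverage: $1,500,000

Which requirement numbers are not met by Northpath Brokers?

5, 8, 9, 10, 11, 12

1. trust account balance $55,000 ≥ $50,000 → met
2. errors-and-omissions renewal 663 days ago vs limit 730 → met
3. condition 'operates branch offices' does not hold → requirement n/a → met
4. condition 'holds client earnest money' does not hold → requirement n/a → met
5. unresolved consumer complaints 5 > 3 → not met
6. licensed associate brokers 6 ≥ 6 → met
7. fair-housing poster present → met
8. advertising compliance review 407 days ago vs limit 365 → not met
9. trust-account reconciliation 947 days ago vs limit 730 → not met
10. continuing education 592 days ago vs limit 540 → not met
11. errors-and-omissions coverage $1,500,000 < $1,575,000 → not met
12. brokerage license absent → not met
Not met: 5, 8, 9, 10, 11, 12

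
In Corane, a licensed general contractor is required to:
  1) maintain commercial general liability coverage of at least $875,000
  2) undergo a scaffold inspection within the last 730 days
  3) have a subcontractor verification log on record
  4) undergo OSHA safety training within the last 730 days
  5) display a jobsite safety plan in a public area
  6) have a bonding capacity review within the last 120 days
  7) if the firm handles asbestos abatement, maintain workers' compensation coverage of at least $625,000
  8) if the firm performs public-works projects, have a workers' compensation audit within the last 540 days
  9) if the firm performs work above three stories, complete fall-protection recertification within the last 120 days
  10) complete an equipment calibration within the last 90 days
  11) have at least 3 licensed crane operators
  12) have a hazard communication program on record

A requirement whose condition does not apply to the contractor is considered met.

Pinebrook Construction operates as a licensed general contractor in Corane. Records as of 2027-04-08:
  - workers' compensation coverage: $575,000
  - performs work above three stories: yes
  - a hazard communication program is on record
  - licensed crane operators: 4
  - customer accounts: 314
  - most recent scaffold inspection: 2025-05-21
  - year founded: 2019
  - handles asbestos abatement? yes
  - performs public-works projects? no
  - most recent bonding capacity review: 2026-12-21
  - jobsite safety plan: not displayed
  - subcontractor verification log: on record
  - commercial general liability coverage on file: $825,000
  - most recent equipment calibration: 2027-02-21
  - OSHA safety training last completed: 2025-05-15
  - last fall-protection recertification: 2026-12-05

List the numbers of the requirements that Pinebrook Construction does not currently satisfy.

1. commercial general liability coverage $825,000 < $875,000 → not met
2. scaffold inspection 687 days ago vs limit 730 → met
3. subcontractor verification log present → met
4. OSHA safety training 693 days ago vs limit 730 → met
5. jobsite safety plan absent → not met
6. bonding capacity review 108 days ago vs limit 120 → met
7. condition 'handles asbestos abatement' holds; workers' compensation coverage $575,000 < $625,000 → not met
8. condition 'performs public-works projects' does not hold → requirement n/a → met
9. condition 'performs work above three stories' holds; fall-protection recertification 124 days ago vs limit 120 → not met
10. equipment calibration 46 days ago vs limit 90 → met
11. licensed crane operators 4 ≥ 3 → met
12. hazard communication program present → met
Not met: 1, 5, 7, 9

1, 5, 7, 9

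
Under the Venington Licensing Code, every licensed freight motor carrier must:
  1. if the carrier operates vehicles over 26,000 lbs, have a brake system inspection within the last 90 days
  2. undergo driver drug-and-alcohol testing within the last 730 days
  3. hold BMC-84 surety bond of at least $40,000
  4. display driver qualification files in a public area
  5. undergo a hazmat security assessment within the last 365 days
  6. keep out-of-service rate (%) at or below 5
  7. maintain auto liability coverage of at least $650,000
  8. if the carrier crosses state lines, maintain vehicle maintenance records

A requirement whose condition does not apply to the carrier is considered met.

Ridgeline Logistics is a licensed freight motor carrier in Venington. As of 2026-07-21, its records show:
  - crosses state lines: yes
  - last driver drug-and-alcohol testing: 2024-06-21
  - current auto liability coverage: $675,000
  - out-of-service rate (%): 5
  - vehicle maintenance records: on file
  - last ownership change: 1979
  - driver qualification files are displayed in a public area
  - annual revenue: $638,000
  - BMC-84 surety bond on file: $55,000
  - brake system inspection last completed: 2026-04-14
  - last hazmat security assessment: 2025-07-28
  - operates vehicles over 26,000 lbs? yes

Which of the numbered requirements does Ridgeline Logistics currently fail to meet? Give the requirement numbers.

1. condition 'operates vehicles over 26,000 lbs' holds; brake system inspection 98 days ago vs limit 90 → not met
2. driver drug-and-alcohol testing 760 days ago vs limit 730 → not met
3. BMC-84 surety bond $55,000 ≥ $40,000 → met
4. driver qualification files present → met
5. hazmat security assessment 358 days ago vs limit 365 → met
6. out-of-service rate (%) 5 ≤ 5 → met
7. auto liability coverage $675,000 ≥ $650,000 → met
8. condition 'crosses state lines' holds; vehicle maintenance records present → met
Not met: 1, 2

1, 2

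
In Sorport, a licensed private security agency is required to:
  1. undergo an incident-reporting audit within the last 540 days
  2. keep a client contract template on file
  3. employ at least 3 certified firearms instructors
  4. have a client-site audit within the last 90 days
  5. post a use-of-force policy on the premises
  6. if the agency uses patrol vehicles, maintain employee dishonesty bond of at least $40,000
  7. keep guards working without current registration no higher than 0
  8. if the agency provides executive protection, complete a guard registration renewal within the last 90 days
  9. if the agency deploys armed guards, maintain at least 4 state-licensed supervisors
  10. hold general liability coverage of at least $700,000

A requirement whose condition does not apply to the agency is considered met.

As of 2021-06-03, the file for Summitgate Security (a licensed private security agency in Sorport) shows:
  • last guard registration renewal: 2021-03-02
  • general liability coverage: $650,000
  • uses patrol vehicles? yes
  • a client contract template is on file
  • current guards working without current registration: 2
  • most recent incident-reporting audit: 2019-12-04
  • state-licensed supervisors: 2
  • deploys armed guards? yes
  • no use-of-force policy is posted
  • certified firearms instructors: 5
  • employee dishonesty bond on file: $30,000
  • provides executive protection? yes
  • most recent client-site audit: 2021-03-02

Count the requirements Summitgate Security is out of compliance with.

8

1. incident-reporting audit 547 days ago vs limit 540 → not met
2. client contract template present → met
3. certified firearms instructors 5 ≥ 3 → met
4. client-site audit 93 days ago vs limit 90 → not met
5. use-of-force policy absent → not met
6. condition 'uses patrol vehicles' holds; employee dishonesty bond $30,000 < $40,000 → not met
7. guards working without current registration 2 > 0 → not met
8. condition 'provides executive protection' holds; guard registration renewal 93 days ago vs limit 90 → not met
9. condition 'deploys armed guards' holds; state-licensed supervisors 2 < 4 → not met
10. general liability coverage $650,000 < $700,000 → not met
Not met: 8 of 10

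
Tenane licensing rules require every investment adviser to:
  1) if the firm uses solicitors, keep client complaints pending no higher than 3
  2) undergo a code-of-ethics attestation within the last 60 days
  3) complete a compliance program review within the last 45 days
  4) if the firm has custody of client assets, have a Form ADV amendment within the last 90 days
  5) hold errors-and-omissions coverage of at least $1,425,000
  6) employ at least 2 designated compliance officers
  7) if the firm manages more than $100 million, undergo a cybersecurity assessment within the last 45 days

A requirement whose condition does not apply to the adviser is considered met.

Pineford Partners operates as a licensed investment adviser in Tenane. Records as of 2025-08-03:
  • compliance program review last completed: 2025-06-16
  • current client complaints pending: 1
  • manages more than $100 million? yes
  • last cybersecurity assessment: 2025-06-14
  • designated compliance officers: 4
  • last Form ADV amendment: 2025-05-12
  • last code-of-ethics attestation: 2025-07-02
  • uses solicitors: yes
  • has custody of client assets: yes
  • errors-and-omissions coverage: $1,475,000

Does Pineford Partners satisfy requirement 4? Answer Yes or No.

4. condition 'has custody of client assets' holds; Form ADV amendment 83 days ago vs limit 90 → met

Yes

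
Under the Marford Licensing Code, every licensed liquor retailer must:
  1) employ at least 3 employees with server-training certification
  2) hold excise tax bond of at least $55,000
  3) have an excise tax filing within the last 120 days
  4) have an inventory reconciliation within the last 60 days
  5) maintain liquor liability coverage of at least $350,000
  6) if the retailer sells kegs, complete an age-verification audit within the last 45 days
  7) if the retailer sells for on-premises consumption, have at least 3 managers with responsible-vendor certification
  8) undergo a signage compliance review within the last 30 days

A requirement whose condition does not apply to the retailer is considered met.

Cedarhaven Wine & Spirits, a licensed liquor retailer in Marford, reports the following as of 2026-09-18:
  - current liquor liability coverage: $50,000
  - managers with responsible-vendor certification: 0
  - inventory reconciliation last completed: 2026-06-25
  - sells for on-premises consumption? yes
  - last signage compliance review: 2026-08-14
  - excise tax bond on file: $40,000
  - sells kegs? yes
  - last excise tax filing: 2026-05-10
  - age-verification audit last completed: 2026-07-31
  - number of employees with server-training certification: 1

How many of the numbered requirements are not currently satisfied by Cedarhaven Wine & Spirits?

1. employees with server-training certification 1 < 3 → not met
2. excise tax bond $40,000 < $55,000 → not met
3. excise tax filing 131 days ago vs limit 120 → not met
4. inventory reconciliation 85 days ago vs limit 60 → not met
5. liquor liability coverage $50,000 < $350,000 → not met
6. condition 'sells kegs' holds; age-verification audit 49 days ago vs limit 45 → not met
7. condition 'sells for on-premises consumption' holds; managers with responsible-vendor certification 0 < 3 → not met
8. signage compliance review 35 days ago vs limit 30 → not met
Not met: 8 of 8

8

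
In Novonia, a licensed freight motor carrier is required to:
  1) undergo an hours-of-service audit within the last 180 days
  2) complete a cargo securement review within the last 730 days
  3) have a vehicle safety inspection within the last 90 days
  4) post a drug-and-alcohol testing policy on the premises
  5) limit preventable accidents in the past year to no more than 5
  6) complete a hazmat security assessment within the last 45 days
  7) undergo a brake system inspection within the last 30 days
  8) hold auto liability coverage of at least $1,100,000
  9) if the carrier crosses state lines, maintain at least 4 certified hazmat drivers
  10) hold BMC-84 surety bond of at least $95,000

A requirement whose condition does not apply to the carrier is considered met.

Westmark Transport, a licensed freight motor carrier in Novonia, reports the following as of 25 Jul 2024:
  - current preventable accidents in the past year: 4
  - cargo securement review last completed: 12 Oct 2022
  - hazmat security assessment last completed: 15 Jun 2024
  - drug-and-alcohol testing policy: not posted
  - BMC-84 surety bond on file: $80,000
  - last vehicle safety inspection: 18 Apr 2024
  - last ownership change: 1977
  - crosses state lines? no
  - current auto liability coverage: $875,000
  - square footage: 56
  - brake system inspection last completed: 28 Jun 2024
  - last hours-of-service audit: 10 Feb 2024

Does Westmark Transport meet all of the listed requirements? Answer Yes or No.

No

1. hours-of-service audit 166 days ago vs limit 180 → met
2. cargo securement review 652 days ago vs limit 730 → met
3. vehicle safety inspection 98 days ago vs limit 90 → not met
4. drug-and-alcohol testing policy absent → not met
5. preventable accidents in the past year 4 ≤ 5 → met
6. hazmat security assessment 40 days ago vs limit 45 → met
7. brake system inspection 27 days ago vs limit 30 → met
8. auto liability coverage $875,000 < $1,100,000 → not met
9. condition 'crosses state lines' does not hold → requirement n/a → met
10. BMC-84 surety bond $80,000 < $95,000 → not met
Not met: 3, 4, 8, 10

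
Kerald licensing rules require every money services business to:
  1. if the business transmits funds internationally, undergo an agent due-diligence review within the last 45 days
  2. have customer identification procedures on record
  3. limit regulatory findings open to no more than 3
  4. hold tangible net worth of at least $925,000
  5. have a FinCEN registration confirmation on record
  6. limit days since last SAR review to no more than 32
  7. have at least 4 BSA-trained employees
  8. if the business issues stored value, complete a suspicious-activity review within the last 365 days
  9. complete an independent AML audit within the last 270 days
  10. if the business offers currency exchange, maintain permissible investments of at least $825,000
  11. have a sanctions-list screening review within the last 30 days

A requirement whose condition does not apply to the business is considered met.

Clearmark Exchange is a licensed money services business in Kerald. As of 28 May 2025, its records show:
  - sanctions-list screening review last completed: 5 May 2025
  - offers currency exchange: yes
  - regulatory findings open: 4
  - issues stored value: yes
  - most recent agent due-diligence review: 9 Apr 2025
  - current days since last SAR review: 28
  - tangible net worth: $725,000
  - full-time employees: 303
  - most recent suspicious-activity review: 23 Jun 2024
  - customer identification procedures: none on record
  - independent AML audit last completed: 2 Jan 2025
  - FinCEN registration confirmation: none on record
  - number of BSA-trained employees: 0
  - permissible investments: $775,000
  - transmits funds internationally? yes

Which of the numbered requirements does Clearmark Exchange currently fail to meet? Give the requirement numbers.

1, 2, 3, 4, 5, 7, 10

1. condition 'transmits funds internationally' holds; agent due-diligence review 49 days ago vs limit 45 → not met
2. customer identification procedures absent → not met
3. regulatory findings open 4 > 3 → not met
4. tangible net worth $725,000 < $925,000 → not met
5. FinCEN registration confirmation absent → not met
6. days since last SAR review 28 ≤ 32 → met
7. BSA-trained employees 0 < 4 → not met
8. condition 'issues stored value' holds; suspicious-activity review 339 days ago vs limit 365 → met
9. independent AML audit 146 days ago vs limit 270 → met
10. condition 'offers currency exchange' holds; permissible investments $775,000 < $825,000 → not met
11. sanctions-list screening review 23 days ago vs limit 30 → met
Not met: 1, 2, 3, 4, 5, 7, 10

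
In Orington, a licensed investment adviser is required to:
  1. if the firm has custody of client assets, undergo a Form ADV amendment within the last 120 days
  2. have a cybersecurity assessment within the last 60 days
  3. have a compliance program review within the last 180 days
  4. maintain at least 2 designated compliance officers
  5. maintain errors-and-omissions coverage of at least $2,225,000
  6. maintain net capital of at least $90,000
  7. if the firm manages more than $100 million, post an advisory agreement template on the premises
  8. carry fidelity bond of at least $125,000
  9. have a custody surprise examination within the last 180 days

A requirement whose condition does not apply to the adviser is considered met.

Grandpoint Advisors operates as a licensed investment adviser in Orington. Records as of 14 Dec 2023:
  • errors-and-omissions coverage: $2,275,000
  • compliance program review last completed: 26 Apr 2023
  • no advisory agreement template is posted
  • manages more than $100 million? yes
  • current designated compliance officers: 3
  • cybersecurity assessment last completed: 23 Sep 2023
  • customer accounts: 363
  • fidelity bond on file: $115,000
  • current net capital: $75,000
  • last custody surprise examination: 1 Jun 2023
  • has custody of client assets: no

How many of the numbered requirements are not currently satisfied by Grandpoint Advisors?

1. condition 'has custody of client assets' does not hold → requirement n/a → met
2. cybersecurity assessment 82 days ago vs limit 60 → not met
3. compliance program review 232 days ago vs limit 180 → not met
4. designated compliance officers 3 ≥ 2 → met
5. errors-and-omissions coverage $2,275,000 ≥ $2,225,000 → met
6. net capital $75,000 < $90,000 → not met
7. condition 'manages more than $100 million' holds; advisory agreement template absent → not met
8. fidelity bond $115,000 < $125,000 → not met
9. custody surprise examination 196 days ago vs limit 180 → not met
Not met: 6 of 9

6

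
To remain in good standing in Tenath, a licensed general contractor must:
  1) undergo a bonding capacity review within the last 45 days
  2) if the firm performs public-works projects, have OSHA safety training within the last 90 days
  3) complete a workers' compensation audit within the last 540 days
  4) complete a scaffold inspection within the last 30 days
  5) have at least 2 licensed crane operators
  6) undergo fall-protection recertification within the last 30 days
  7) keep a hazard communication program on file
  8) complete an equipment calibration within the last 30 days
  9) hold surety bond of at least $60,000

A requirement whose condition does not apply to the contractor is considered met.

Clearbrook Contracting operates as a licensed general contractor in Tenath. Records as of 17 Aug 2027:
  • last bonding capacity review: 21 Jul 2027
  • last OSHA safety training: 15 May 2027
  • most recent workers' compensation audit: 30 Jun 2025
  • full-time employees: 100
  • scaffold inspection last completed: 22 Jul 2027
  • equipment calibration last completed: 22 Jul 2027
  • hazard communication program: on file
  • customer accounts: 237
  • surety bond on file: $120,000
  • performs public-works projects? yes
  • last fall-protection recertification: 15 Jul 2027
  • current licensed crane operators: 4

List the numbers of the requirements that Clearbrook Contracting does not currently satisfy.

1. bonding capacity review 27 days ago vs limit 45 → met
2. condition 'performs public-works projects' holds; OSHA safety training 94 days ago vs limit 90 → not met
3. workers' compensation audit 778 days ago vs limit 540 → not met
4. scaffold inspection 26 days ago vs limit 30 → met
5. licensed crane operators 4 ≥ 2 → met
6. fall-protection recertification 33 days ago vs limit 30 → not met
7. hazard communication program present → met
8. equipment calibration 26 days ago vs limit 30 → met
9. surety bond $120,000 ≥ $60,000 → met
Not met: 2, 3, 6

2, 3, 6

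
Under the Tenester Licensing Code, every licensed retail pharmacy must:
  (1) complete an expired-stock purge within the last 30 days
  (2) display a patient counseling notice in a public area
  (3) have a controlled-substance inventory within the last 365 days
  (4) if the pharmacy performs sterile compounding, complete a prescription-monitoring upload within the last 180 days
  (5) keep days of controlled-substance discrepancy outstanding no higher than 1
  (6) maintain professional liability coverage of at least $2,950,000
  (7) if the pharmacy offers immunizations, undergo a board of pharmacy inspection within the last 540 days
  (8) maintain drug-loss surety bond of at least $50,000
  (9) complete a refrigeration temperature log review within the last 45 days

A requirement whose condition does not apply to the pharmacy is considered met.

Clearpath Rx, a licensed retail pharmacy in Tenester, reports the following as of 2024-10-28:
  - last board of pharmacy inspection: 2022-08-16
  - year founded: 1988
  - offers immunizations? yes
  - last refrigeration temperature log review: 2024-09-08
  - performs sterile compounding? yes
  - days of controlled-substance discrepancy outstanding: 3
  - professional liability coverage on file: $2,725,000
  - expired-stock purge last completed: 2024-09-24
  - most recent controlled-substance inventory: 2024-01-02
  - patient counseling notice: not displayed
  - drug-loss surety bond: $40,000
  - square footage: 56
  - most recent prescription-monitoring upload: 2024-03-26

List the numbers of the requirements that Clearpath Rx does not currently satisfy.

1. expired-stock purge 34 days ago vs limit 30 → not met
2. patient counseling notice absent → not met
3. controlled-substance inventory 300 days ago vs limit 365 → met
4. condition 'performs sterile compounding' holds; prescription-monitoring upload 216 days ago vs limit 180 → not met
5. days of controlled-substance discrepancy outstanding 3 > 1 → not met
6. professional liability coverage $2,725,000 < $2,950,000 → not met
7. condition 'offers immunizations' holds; board of pharmacy inspection 804 days ago vs limit 540 → not met
8. drug-loss surety bond $40,000 < $50,000 → not met
9. refrigeration temperature log review 50 days ago vs limit 45 → not met
Not met: 1, 2, 4, 5, 6, 7, 8, 9

1, 2, 4, 5, 6, 7, 8, 9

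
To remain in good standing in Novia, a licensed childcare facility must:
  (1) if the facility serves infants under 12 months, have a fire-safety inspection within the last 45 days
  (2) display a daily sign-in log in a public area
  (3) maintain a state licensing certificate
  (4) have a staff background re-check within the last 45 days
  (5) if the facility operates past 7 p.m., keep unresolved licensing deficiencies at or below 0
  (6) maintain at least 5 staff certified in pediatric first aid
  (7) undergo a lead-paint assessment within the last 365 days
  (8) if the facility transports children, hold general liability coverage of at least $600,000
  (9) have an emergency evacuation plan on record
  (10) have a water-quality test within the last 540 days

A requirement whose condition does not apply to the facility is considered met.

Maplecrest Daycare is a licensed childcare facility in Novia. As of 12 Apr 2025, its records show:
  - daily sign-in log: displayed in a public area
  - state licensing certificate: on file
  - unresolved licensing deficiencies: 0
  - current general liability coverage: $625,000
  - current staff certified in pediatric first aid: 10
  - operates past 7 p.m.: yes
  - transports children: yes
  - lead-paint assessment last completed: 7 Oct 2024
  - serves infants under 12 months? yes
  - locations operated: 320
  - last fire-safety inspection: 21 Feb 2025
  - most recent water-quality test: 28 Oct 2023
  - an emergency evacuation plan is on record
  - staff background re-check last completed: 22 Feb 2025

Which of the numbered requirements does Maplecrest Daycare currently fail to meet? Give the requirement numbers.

1. condition 'serves infants under 12 months' holds; fire-safety inspection 50 days ago vs limit 45 → not met
2. daily sign-in log present → met
3. state licensing certificate present → met
4. staff background re-check 49 days ago vs limit 45 → not met
5. condition 'operates past 7 p.m.' holds; unresolved licensing deficiencies 0 ≤ 0 → met
6. staff certified in pediatric first aid 10 ≥ 5 → met
7. lead-paint assessment 187 days ago vs limit 365 → met
8. condition 'transports children' holds; general liability coverage $625,000 ≥ $600,000 → met
9. emergency evacuation plan present → met
10. water-quality test 532 days ago vs limit 540 → met
Not met: 1, 4

1, 4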